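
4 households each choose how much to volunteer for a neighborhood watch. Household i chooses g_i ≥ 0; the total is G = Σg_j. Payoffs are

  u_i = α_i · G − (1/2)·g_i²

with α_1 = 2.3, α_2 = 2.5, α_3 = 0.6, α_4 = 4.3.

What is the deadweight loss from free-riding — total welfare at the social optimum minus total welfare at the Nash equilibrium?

109.285

Household i's FOC: ∂u_i/∂g_i = α_i − g_i = 0, so g_i* = α_i.
NE contributions = (2.3, 2.5, 0.6, 4.3); G = 9.7.
W^NE = (Σα)·G − ½Σα_i² = 9.7² − ½·30.39 = 78.895.
Planner sets g_i = Σα_j = 9.7 for every i, so G^SO = 4·9.7 = 38.8.
W^SO = (Σα)·G^SO − ½·4·(Σα)² = (4/2)·9.7² = 188.18.
Deadweight loss = W^SO − W^NE = 109.285.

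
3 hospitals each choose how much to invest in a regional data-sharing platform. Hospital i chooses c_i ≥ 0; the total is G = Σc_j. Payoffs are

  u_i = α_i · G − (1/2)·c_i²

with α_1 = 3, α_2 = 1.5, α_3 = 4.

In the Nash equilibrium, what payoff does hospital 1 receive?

Hospital i's FOC: ∂u_i/∂c_i = α_i − c_i = 0, so c_i* = α_i.
NE contributions = (3, 1.5, 4); G = 8.5.
u_1 = α_1·G − ½·(c_1)² = 3·8.5 − ½·3² = 21.

21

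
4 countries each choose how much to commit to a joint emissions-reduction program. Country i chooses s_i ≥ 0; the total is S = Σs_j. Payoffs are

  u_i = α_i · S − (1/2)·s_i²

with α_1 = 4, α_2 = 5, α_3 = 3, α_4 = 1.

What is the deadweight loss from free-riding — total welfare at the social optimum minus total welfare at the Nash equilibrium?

Country i's FOC: ∂u_i/∂s_i = α_i − s_i = 0, so s_i* = α_i.
NE contributions = (4, 5, 3, 1); S = 13.
W^NE = (Σα)·S − ½Σα_i² = 13² − ½·51 = 143.5.
Planner sets s_i = Σα_j = 13 for every i, so S^SO = 4·13 = 52.
W^SO = (Σα)·S^SO − ½·4·(Σα)² = (4/2)·13² = 338.
Deadweight loss = W^SO − W^NE = 194.5.

194.5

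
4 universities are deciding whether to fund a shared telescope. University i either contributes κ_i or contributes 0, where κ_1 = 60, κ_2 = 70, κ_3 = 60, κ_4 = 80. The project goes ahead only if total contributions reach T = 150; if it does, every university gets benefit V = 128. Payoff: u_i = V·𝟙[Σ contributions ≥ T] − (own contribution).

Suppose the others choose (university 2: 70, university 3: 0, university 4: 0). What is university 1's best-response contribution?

0

Others' total = 70. Even contributing 60 gives 130 < 150: no benefit either way.
Best response: 0.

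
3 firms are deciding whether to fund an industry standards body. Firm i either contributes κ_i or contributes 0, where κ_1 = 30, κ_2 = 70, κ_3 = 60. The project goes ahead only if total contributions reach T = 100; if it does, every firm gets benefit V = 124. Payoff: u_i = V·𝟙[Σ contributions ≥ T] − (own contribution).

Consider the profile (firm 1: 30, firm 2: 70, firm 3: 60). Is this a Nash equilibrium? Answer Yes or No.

Total = 160 ≥ 100: provided.
Firm 1 (pledges 30, payoff 94): dropping to 0 → total 130, payoff 124. Profitable deviation.

No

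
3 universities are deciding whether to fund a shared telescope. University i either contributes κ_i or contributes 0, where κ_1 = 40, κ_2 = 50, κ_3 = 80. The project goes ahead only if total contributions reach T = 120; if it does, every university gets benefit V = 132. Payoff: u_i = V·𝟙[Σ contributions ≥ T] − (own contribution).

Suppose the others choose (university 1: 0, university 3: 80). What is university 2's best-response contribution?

Others' total = 80. Contributing 50 brings total to 130 ≥ 120: gain V − κ_2 = 82.
Best response: 50.

50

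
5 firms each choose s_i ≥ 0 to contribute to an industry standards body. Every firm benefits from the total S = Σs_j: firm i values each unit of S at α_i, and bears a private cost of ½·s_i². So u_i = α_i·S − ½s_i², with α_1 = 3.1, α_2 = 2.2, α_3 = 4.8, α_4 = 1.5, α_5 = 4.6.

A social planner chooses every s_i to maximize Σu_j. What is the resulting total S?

81

Planner FOC: ∂(Σu_j)/∂s_i = (Σα_j) − s_i = 0, so s_i^SO = Σα_j = 16.2 for every i; S^SO = 81.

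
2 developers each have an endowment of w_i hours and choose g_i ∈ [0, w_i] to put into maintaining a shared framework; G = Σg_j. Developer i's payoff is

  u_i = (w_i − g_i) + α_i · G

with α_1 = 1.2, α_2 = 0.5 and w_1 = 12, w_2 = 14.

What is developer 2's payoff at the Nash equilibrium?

∂u_i/∂g_i = α_i − 1, so developer i contributes w_i if α_i > 1, else 0.
α_i > 1 for i ∈ {1}; NE contributions (12, 0), G = 12.
u_2 = (14 − 0) + 0.5·12 = 20.

20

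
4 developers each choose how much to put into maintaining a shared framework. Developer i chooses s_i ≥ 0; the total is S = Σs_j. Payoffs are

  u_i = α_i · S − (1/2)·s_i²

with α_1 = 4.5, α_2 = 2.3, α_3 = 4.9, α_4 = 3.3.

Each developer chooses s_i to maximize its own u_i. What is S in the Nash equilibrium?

15

Developer i's FOC: ∂u_i/∂s_i = α_i − s_i = 0, so s_i* = α_i.
NE contributions = (4.5, 2.3, 4.9, 3.3); S = 15.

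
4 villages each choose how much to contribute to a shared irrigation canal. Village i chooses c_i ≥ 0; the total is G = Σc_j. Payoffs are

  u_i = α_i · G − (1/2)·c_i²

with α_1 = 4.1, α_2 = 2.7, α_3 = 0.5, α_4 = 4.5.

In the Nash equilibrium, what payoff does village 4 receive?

42.975

Village i's FOC: ∂u_i/∂c_i = α_i − c_i = 0, so c_i* = α_i.
NE contributions = (4.1, 2.7, 0.5, 4.5); G = 11.8.
u_4 = α_4·G − ½·(c_4)² = 4.5·11.8 − ½·4.5² = 42.975.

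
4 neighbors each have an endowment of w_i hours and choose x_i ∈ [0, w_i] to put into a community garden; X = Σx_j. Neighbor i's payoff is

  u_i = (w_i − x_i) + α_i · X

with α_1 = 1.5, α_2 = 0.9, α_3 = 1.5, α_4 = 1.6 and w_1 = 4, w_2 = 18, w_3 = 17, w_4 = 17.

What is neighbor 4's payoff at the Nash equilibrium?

60.8

∂u_i/∂x_i = α_i − 1, so neighbor i contributes w_i if α_i > 1, else 0.
α_i > 1 for i ∈ {1, 3, 4}; NE contributions (4, 0, 17, 17), X = 38.
u_4 = (17 − 17) + 1.6·38 = 60.8.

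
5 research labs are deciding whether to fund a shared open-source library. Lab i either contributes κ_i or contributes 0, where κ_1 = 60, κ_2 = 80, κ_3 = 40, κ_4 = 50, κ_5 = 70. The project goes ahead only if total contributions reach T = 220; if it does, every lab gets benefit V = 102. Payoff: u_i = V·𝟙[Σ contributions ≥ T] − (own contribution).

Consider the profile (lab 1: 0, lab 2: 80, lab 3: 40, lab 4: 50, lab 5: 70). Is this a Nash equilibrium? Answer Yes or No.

Total = 240 ≥ 220: provided.
Lab 1 (pledges 0, payoff 102): pledging 60 → total 300, payoff 42. No gain.
Lab 2 (pledges 80, payoff 22): dropping to 0 → total 160, payoff 0. No gain.
Lab 3 (pledges 40, payoff 62): dropping to 0 → total 200, payoff 0. No gain.
Lab 4 (pledges 50, payoff 52): dropping to 0 → total 190, payoff 0. No gain.
Lab 5 (pledges 70, payoff 32): dropping to 0 → total 170, payoff 0. No gain.

Yes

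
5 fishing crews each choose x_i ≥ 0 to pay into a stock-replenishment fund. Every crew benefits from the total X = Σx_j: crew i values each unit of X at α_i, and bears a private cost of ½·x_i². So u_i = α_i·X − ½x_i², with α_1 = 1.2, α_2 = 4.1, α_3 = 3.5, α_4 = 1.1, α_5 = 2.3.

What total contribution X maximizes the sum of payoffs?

Planner FOC: ∂(Σu_j)/∂x_i = (Σα_j) − x_i = 0, so x_i^SO = Σα_j = 12.2 for every i; X^SO = 61.

61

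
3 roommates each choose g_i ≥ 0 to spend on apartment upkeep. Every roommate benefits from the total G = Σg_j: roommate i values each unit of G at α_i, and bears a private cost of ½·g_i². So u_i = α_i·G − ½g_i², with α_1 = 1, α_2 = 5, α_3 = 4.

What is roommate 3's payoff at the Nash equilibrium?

32

Roommate i's FOC: ∂u_i/∂g_i = α_i − g_i = 0, so g_i* = α_i.
NE contributions = (1, 5, 4); G = 10.
u_3 = α_3·G − ½·(g_3)² = 4·10 − ½·4² = 32.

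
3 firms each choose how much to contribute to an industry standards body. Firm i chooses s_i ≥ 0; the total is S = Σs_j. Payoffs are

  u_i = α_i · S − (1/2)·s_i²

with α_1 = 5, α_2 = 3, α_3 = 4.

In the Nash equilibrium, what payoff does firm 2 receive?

31.5

Firm i's FOC: ∂u_i/∂s_i = α_i − s_i = 0, so s_i* = α_i.
NE contributions = (5, 3, 4); S = 12.
u_2 = α_2·S − ½·(s_2)² = 3·12 − ½·3² = 31.5.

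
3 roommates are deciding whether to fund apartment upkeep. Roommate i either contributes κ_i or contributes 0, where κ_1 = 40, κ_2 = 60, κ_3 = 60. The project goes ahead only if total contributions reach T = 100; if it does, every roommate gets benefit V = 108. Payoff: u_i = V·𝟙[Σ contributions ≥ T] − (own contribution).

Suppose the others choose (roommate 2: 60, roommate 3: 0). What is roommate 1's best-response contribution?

Others' total = 60. Contributing 40 brings total to 100 ≥ 100: gain V − κ_1 = 68.
Best response: 40.

40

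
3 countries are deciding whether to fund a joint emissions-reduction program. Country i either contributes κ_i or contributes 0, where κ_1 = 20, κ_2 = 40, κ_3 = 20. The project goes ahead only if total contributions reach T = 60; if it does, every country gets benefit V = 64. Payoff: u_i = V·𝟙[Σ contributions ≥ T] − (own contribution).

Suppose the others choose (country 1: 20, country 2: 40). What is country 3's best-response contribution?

Others' total = 60 ≥ 60; contributing adds cost 20 for no extra benefit.
Best response: 0.

0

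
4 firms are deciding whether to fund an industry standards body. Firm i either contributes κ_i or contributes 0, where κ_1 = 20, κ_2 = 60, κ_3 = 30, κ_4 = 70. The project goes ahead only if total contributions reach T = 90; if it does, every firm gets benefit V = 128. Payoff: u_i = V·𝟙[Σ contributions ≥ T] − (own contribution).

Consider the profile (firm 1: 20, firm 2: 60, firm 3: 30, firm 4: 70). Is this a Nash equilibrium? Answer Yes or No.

No

Total = 180 ≥ 90: provided.
Firm 1 (pledges 20, payoff 108): dropping to 0 → total 160, payoff 128. Profitable deviation.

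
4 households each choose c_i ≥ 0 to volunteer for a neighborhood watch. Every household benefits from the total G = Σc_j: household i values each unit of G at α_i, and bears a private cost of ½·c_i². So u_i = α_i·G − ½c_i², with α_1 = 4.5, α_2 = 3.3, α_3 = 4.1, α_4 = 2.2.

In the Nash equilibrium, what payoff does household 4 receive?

Household i's FOC: ∂u_i/∂c_i = α_i − c_i = 0, so c_i* = α_i.
NE contributions = (4.5, 3.3, 4.1, 2.2); G = 14.1.
u_4 = α_4·G − ½·(c_4)² = 2.2·14.1 − ½·2.2² = 28.6.

28.6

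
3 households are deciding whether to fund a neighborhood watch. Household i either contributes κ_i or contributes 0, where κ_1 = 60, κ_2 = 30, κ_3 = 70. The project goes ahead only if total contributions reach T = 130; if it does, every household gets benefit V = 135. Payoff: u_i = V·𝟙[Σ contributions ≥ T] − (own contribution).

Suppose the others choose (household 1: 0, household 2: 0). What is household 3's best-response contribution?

0

Others' total = 0. Even contributing 70 gives 70 < 130: no benefit either way.
Best response: 0.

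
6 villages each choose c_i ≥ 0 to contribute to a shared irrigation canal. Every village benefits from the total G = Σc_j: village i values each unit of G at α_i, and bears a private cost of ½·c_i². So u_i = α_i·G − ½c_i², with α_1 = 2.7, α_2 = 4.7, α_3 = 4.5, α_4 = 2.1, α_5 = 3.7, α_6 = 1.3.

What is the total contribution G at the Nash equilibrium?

19

Village i's FOC: ∂u_i/∂c_i = α_i − c_i = 0, so c_i* = α_i.
NE contributions = (2.7, 4.7, 4.5, 2.1, 3.7, 1.3); G = 19.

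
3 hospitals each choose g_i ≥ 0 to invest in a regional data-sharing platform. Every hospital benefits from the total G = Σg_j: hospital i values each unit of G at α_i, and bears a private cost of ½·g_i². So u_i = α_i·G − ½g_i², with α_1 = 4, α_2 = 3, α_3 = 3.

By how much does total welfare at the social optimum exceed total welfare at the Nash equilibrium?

Hospital i's FOC: ∂u_i/∂g_i = α_i − g_i = 0, so g_i* = α_i.
NE contributions = (4, 3, 3); G = 10.
W^NE = (Σα)·G − ½Σα_i² = 10² − ½·34 = 83.
Planner sets g_i = Σα_j = 10 for every i, so G^SO = 3·10 = 30.
W^SO = (Σα)·G^SO − ½·3·(Σα)² = (3/2)·10² = 150.
Deadweight loss = W^SO − W^NE = 67.

67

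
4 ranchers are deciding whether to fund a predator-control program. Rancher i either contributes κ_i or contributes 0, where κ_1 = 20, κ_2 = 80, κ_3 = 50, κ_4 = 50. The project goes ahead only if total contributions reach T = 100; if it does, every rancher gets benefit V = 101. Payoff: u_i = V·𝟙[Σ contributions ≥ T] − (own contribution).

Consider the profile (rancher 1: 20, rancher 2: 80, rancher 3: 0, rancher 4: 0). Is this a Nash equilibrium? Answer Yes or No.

Total = 100 ≥ 100: provided.
Rancher 1 (pledges 20, payoff 81): dropping to 0 → total 80, payoff 0. No gain.
Rancher 2 (pledges 80, payoff 21): dropping to 0 → total 20, payoff 0. No gain.
Rancher 3 (pledges 0, payoff 101): pledging 50 → total 150, payoff 51. No gain.
Rancher 4 (pledges 0, payoff 101): pledging 50 → total 150, payoff 51. No gain.

Yes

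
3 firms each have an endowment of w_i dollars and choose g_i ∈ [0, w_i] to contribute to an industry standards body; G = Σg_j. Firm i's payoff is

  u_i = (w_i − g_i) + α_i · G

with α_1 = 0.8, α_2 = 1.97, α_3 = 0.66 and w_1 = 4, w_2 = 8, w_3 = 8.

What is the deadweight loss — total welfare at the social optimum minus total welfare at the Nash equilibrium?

∂u_i/∂g_i = α_i − 1, so firm i contributes w_i if α_i > 1, else 0.
α_i > 1 for i ∈ {2}; NE contributions (0, 8, 0), G = 8.
W^NE = Σw_i − G^NE + (Σα_i)·G^NE = 20 + 2.43·8 = 39.44.
Planner: ∂(Σu_j)/∂g_i = Σα_j − 1 = 2.43 > 0, so everyone contributes w_i; G^SO = 20, W^SO = 20 + 2.43·20 = 68.6.
Deadweight loss = 29.16.

29.16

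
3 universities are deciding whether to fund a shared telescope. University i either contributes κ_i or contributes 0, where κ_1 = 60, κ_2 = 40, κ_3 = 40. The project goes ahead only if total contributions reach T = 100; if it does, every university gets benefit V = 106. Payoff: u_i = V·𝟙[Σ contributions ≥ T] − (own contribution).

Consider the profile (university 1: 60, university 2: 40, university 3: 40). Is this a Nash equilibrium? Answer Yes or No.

No

Total = 140 ≥ 100: provided.
University 1 (pledges 60, payoff 46): dropping to 0 → total 80, payoff 0. No gain.
University 2 (pledges 40, payoff 66): dropping to 0 → total 100, payoff 106. Profitable deviation.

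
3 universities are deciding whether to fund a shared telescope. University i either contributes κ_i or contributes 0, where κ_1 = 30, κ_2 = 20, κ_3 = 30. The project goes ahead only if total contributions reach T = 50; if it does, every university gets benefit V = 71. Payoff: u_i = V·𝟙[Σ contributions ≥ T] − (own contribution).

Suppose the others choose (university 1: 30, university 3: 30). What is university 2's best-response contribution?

0

Others' total = 60 ≥ 50; contributing adds cost 20 for no extra benefit.
Best response: 0.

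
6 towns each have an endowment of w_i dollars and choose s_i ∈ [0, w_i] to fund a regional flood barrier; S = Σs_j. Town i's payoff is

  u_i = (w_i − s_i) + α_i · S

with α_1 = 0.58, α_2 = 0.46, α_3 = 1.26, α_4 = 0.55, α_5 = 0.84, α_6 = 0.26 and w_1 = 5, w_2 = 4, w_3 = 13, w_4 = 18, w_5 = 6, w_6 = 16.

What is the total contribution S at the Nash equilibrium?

∂u_i/∂s_i = α_i − 1, so town i contributes w_i if α_i > 1, else 0.
α_i > 1 for i ∈ {3}; NE contributions (0, 0, 13, 0, 0, 0), S = 13.

13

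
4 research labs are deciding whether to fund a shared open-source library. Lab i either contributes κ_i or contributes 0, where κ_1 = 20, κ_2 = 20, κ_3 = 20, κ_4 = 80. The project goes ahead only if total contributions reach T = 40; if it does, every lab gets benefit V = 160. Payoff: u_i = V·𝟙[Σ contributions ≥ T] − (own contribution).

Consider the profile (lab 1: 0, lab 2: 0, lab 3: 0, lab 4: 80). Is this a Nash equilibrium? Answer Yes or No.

Yes

Total = 80 ≥ 40: provided.
Lab 1 (pledges 0, payoff 160): pledging 20 → total 100, payoff 140. No gain.
Lab 2 (pledges 0, payoff 160): pledging 20 → total 100, payoff 140. No gain.
Lab 3 (pledges 0, payoff 160): pledging 20 → total 100, payoff 140. No gain.
Lab 4 (pledges 80, payoff 80): dropping to 0 → total 0, payoff 0. No gain.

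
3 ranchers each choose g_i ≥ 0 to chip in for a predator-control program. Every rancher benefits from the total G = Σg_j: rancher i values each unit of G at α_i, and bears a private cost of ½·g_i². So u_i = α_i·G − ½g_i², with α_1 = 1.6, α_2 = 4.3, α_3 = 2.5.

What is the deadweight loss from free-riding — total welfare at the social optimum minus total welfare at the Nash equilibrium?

Rancher i's FOC: ∂u_i/∂g_i = α_i − g_i = 0, so g_i* = α_i.
NE contributions = (1.6, 4.3, 2.5); G = 8.4.
W^NE = (Σα)·G − ½Σα_i² = 8.4² − ½·27.3 = 56.91.
Planner sets g_i = Σα_j = 8.4 for every i, so G^SO = 3·8.4 = 25.2.
W^SO = (Σα)·G^SO − ½·3·(Σα)² = (3/2)·8.4² = 105.84.
Deadweight loss = W^SO − W^NE = 48.93.

48.93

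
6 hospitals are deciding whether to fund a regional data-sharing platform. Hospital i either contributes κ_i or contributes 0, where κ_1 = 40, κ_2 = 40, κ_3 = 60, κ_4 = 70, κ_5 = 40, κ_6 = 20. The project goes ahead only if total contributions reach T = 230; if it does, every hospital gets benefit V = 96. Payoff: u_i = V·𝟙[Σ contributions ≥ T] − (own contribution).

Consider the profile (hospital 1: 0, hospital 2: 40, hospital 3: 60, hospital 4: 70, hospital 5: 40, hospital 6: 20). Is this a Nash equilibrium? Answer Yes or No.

Total = 230 ≥ 230: provided.
Hospital 1 (pledges 0, payoff 96): pledging 40 → total 270, payoff 56. No gain.
Hospital 2 (pledges 40, payoff 56): dropping to 0 → total 190, payoff 0. No gain.
Hospital 3 (pledges 60, payoff 36): dropping to 0 → total 170, payoff 0. No gain.
Hospital 4 (pledges 70, payoff 26): dropping to 0 → total 160, payoff 0. No gain.
Hospital 5 (pledges 40, payoff 56): dropping to 0 → total 190, payoff 0. No gain.
Hospital 6 (pledges 20, payoff 76): dropping to 0 → total 210, payoff 0. No gain.

Yes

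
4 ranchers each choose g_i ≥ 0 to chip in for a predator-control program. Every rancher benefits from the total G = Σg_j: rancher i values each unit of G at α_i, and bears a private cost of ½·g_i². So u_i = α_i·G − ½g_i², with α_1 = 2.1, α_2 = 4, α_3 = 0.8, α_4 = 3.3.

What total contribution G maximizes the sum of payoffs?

40.8

Planner FOC: ∂(Σu_j)/∂g_i = (Σα_j) − g_i = 0, so g_i^SO = Σα_j = 10.2 for every i; G^SO = 40.8.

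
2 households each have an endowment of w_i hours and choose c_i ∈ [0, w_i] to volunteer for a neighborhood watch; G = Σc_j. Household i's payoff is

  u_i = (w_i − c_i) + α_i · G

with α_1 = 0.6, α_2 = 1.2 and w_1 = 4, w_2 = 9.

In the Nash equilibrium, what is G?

9

∂u_i/∂c_i = α_i − 1, so household i contributes w_i if α_i > 1, else 0.
α_i > 1 for i ∈ {2}; NE contributions (0, 9), G = 9.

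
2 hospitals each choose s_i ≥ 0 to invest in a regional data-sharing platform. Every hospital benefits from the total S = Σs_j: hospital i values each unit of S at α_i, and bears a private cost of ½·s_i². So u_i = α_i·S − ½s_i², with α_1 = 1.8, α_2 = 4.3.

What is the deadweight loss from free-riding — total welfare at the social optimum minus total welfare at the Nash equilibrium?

10.865

Hospital i's FOC: ∂u_i/∂s_i = α_i − s_i = 0, so s_i* = α_i.
NE contributions = (1.8, 4.3); S = 6.1.
W^NE = (Σα)·S − ½Σα_i² = 6.1² − ½·21.73 = 26.345.
Planner sets s_i = Σα_j = 6.1 for every i, so S^SO = 2·6.1 = 12.2.
W^SO = (Σα)·S^SO − ½·2·(Σα)² = (2/2)·6.1² = 37.21.
Deadweight loss = W^SO − W^NE = 10.865.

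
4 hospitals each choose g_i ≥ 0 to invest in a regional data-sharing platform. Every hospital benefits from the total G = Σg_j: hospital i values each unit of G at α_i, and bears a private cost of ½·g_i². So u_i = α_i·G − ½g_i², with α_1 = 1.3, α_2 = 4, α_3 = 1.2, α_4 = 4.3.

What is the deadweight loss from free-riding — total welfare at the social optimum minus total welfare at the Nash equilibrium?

135.45

Hospital i's FOC: ∂u_i/∂g_i = α_i − g_i = 0, so g_i* = α_i.
NE contributions = (1.3, 4, 1.2, 4.3); G = 10.8.
W^NE = (Σα)·G − ½Σα_i² = 10.8² − ½·37.62 = 97.83.
Planner sets g_i = Σα_j = 10.8 for every i, so G^SO = 4·10.8 = 43.2.
W^SO = (Σα)·G^SO − ½·4·(Σα)² = (4/2)·10.8² = 233.28.
Deadweight loss = W^SO − W^NE = 135.45.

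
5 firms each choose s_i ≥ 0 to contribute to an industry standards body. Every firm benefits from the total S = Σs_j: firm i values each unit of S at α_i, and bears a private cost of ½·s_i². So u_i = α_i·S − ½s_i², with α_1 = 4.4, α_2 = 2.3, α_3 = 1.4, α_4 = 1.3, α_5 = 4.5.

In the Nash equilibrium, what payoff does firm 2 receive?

29.325

Firm i's FOC: ∂u_i/∂s_i = α_i − s_i = 0, so s_i* = α_i.
NE contributions = (4.4, 2.3, 1.4, 1.3, 4.5); S = 13.9.
u_2 = α_2·S − ½·(s_2)² = 2.3·13.9 − ½·2.3² = 29.325.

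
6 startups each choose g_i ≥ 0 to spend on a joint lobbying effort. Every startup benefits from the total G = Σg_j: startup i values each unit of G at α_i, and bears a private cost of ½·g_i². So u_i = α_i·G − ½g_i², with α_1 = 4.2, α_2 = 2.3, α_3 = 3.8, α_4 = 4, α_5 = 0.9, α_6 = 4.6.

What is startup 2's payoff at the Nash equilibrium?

Startup i's FOC: ∂u_i/∂g_i = α_i − g_i = 0, so g_i* = α_i.
NE contributions = (4.2, 2.3, 3.8, 4, 0.9, 4.6); G = 19.8.
u_2 = α_2·G − ½·(g_2)² = 2.3·19.8 − ½·2.3² = 42.895.

42.895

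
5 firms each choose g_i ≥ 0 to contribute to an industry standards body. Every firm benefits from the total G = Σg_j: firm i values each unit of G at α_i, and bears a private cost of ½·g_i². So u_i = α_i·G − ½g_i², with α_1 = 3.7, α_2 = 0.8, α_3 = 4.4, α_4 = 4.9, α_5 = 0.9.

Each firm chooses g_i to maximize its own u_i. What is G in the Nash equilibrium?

14.7

Firm i's FOC: ∂u_i/∂g_i = α_i − g_i = 0, so g_i* = α_i.
NE contributions = (3.7, 0.8, 4.4, 4.9, 0.9); G = 14.7.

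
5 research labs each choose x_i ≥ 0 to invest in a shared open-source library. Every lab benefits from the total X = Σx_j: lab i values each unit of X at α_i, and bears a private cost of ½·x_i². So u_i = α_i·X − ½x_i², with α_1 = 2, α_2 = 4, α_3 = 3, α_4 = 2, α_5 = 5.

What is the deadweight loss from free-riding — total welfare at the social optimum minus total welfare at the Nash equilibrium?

Lab i's FOC: ∂u_i/∂x_i = α_i − x_i = 0, so x_i* = α_i.
NE contributions = (2, 4, 3, 2, 5); X = 16.
W^NE = (Σα)·X − ½Σα_i² = 16² − ½·58 = 227.
Planner sets x_i = Σα_j = 16 for every i, so X^SO = 5·16 = 80.
W^SO = (Σα)·X^SO − ½·5·(Σα)² = (5/2)·16² = 640.
Deadweight loss = W^SO − W^NE = 413.

413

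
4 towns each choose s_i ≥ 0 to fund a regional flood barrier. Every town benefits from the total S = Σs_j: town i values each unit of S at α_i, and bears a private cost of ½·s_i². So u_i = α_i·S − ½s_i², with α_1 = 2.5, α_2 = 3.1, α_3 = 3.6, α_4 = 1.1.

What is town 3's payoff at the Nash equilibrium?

Town i's FOC: ∂u_i/∂s_i = α_i − s_i = 0, so s_i* = α_i.
NE contributions = (2.5, 3.1, 3.6, 1.1); S = 10.3.
u_3 = α_3·S − ½·(s_3)² = 3.6·10.3 − ½·3.6² = 30.6.

30.6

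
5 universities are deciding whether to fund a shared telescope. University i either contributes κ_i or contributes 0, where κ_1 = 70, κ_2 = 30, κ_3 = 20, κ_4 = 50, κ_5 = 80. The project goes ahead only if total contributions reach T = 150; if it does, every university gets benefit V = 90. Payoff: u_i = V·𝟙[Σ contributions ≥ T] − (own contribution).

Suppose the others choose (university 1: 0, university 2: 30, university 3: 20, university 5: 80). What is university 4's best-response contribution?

50

Others' total = 130. Contributing 50 brings total to 180 ≥ 150: gain V − κ_4 = 40.
Best response: 50.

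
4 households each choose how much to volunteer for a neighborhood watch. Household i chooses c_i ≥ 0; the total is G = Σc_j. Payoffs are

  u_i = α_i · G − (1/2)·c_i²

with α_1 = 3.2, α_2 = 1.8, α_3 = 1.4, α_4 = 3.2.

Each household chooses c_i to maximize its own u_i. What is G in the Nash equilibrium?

Household i's FOC: ∂u_i/∂c_i = α_i − c_i = 0, so c_i* = α_i.
NE contributions = (3.2, 1.8, 1.4, 3.2); G = 9.6.

9.6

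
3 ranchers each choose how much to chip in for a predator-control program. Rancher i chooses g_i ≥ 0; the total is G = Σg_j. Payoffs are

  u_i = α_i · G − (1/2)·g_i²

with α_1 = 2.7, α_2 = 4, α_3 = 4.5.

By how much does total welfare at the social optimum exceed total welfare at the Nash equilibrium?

Rancher i's FOC: ∂u_i/∂g_i = α_i − g_i = 0, so g_i* = α_i.
NE contributions = (2.7, 4, 4.5); G = 11.2.
W^NE = (Σα)·G − ½Σα_i² = 11.2² − ½·43.54 = 103.67.
Planner sets g_i = Σα_j = 11.2 for every i, so G^SO = 3·11.2 = 33.6.
W^SO = (Σα)·G^SO − ½·3·(Σα)² = (3/2)·11.2² = 188.16.
Deadweight loss = W^SO − W^NE = 84.49.

84.49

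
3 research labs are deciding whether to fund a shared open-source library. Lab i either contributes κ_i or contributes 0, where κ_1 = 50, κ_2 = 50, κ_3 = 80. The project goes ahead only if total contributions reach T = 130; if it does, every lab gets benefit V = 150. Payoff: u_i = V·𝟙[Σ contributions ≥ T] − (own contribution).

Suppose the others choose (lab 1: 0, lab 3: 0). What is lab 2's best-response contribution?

0

Others' total = 0. Even contributing 50 gives 50 < 130: no benefit either way.
Best response: 0.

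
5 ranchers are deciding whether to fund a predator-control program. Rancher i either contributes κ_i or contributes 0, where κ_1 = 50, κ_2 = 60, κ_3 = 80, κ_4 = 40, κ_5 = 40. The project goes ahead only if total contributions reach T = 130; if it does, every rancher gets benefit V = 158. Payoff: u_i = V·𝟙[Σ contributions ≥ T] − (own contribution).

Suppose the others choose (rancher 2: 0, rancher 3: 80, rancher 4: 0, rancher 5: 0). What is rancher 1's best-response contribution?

50

Others' total = 80. Contributing 50 brings total to 130 ≥ 130: gain V − κ_1 = 108.
Best response: 50.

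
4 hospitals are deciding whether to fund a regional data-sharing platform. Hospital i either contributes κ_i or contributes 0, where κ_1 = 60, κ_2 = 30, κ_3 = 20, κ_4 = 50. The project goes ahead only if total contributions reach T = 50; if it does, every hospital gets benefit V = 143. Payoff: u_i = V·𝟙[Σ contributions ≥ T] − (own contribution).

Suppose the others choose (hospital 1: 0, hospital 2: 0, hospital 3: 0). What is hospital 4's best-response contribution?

50

Others' total = 0. Contributing 50 brings total to 50 ≥ 50: gain V − κ_4 = 93.
Best response: 50.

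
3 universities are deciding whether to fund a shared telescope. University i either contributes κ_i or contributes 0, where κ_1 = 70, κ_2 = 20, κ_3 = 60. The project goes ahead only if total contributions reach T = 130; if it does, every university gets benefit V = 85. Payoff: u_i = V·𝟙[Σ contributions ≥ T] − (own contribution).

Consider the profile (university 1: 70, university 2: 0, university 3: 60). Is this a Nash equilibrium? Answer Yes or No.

Yes

Total = 130 ≥ 130: provided.
University 1 (pledges 70, payoff 15): dropping to 0 → total 60, payoff 0. No gain.
University 2 (pledges 0, payoff 85): pledging 20 → total 150, payoff 65. No gain.
University 3 (pledges 60, payoff 25): dropping to 0 → total 70, payoff 0. No gain.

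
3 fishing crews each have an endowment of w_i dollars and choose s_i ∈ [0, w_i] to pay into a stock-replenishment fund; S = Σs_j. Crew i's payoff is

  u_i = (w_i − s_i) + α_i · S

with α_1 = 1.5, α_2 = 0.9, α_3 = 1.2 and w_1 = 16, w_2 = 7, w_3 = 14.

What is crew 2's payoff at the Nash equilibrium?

34

∂u_i/∂s_i = α_i − 1, so crew i contributes w_i if α_i > 1, else 0.
α_i > 1 for i ∈ {1, 3}; NE contributions (16, 0, 14), S = 30.
u_2 = (7 − 0) + 0.9·30 = 34.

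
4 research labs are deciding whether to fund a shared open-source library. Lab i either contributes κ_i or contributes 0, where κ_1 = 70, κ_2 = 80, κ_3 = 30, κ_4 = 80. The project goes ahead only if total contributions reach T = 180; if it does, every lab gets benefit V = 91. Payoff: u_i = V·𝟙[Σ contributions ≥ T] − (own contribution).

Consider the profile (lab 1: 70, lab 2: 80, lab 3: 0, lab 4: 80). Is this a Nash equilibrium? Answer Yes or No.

Yes

Total = 230 ≥ 180: provided.
Lab 1 (pledges 70, payoff 21): dropping to 0 → total 160, payoff 0. No gain.
Lab 2 (pledges 80, payoff 11): dropping to 0 → total 150, payoff 0. No gain.
Lab 3 (pledges 0, payoff 91): pledging 30 → total 260, payoff 61. No gain.
Lab 4 (pledges 80, payoff 11): dropping to 0 → total 150, payoff 0. No gain.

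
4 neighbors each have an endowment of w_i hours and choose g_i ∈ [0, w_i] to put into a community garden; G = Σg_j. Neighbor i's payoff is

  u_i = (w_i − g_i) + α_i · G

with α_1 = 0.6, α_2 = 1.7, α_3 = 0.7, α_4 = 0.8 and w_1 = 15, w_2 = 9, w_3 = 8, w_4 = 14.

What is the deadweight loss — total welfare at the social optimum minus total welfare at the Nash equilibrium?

103.6

∂u_i/∂g_i = α_i − 1, so neighbor i contributes w_i if α_i > 1, else 0.
α_i > 1 for i ∈ {2}; NE contributions (0, 9, 0, 0), G = 9.
W^NE = Σw_i − G^NE + (Σα_i)·G^NE = 46 + 2.8·9 = 71.2.
Planner: ∂(Σu_j)/∂g_i = Σα_j − 1 = 2.8 > 0, so everyone contributes w_i; G^SO = 46, W^SO = 46 + 2.8·46 = 174.8.
Deadweight loss = 103.6.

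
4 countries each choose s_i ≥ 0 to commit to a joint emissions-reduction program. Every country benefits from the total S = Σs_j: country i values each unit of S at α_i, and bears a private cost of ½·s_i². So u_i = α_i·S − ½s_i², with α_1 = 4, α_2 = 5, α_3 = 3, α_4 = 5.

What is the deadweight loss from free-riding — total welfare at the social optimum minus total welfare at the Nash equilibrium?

326.5

Country i's FOC: ∂u_i/∂s_i = α_i − s_i = 0, so s_i* = α_i.
NE contributions = (4, 5, 3, 5); S = 17.
W^NE = (Σα)·S − ½Σα_i² = 17² − ½·75 = 251.5.
Planner sets s_i = Σα_j = 17 for every i, so S^SO = 4·17 = 68.
W^SO = (Σα)·S^SO − ½·4·(Σα)² = (4/2)·17² = 578.
Deadweight loss = W^SO − W^NE = 326.5.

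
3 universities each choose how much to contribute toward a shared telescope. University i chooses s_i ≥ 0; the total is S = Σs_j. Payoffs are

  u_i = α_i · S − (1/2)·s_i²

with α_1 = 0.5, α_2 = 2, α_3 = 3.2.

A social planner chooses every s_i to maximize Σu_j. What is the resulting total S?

Planner FOC: ∂(Σu_j)/∂s_i = (Σα_j) − s_i = 0, so s_i^SO = Σα_j = 5.7 for every i; S^SO = 17.1.

17.1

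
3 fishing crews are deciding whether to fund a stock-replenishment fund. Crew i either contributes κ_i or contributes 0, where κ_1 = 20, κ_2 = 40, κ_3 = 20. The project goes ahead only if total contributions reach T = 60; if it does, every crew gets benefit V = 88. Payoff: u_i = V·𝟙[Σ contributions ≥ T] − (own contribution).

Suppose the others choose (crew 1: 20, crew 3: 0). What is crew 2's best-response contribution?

40

Others' total = 20. Contributing 40 brings total to 60 ≥ 60: gain V − κ_2 = 48.
Best response: 40.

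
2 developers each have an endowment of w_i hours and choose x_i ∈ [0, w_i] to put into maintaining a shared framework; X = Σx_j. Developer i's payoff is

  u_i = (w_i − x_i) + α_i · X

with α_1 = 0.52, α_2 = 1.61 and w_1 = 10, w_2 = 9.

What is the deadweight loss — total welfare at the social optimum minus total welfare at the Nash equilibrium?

11.3

∂u_i/∂x_i = α_i − 1, so developer i contributes w_i if α_i > 1, else 0.
α_i > 1 for i ∈ {2}; NE contributions (0, 9), X = 9.
W^NE = Σw_i − X^NE + (Σα_i)·X^NE = 19 + 1.13·9 = 29.17.
Planner: ∂(Σu_j)/∂x_i = Σα_j − 1 = 1.13 > 0, so everyone contributes w_i; X^SO = 19, W^SO = 19 + 1.13·19 = 40.47.
Deadweight loss = 11.3.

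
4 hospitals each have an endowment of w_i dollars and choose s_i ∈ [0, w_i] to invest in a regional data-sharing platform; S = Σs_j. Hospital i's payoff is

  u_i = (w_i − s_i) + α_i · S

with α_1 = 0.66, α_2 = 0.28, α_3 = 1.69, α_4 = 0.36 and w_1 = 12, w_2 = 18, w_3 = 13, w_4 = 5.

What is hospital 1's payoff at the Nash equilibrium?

∂u_i/∂s_i = α_i − 1, so hospital i contributes w_i if α_i > 1, else 0.
α_i > 1 for i ∈ {3}; NE contributions (0, 0, 13, 0), S = 13.
u_1 = (12 − 0) + 0.66·13 = 20.58.

20.58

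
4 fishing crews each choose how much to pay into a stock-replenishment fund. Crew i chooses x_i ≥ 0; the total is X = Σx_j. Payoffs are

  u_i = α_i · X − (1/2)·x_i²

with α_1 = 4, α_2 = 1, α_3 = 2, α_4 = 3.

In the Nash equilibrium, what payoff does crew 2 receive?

9.5

Crew i's FOC: ∂u_i/∂x_i = α_i − x_i = 0, so x_i* = α_i.
NE contributions = (4, 1, 2, 3); X = 10.
u_2 = α_2·X − ½·(x_2)² = 1·10 − ½·1² = 9.5.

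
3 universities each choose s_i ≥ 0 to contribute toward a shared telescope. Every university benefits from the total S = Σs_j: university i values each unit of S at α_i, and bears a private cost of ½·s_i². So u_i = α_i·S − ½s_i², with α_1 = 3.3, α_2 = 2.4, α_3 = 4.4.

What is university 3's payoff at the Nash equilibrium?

34.76

University i's FOC: ∂u_i/∂s_i = α_i − s_i = 0, so s_i* = α_i.
NE contributions = (3.3, 2.4, 4.4); S = 10.1.
u_3 = α_3·S − ½·(s_3)² = 4.4·10.1 − ½·4.4² = 34.76.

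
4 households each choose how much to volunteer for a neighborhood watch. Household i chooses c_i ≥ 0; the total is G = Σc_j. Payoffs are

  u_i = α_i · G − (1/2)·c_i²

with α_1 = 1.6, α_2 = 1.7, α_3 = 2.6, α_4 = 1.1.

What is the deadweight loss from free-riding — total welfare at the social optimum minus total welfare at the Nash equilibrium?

Household i's FOC: ∂u_i/∂c_i = α_i − c_i = 0, so c_i* = α_i.
NE contributions = (1.6, 1.7, 2.6, 1.1); G = 7.
W^NE = (Σα)·G − ½Σα_i² = 7² − ½·13.42 = 42.29.
Planner sets c_i = Σα_j = 7 for every i, so G^SO = 4·7 = 28.
W^SO = (Σα)·G^SO − ½·4·(Σα)² = (4/2)·7² = 98.
Deadweight loss = W^SO − W^NE = 55.71.

55.71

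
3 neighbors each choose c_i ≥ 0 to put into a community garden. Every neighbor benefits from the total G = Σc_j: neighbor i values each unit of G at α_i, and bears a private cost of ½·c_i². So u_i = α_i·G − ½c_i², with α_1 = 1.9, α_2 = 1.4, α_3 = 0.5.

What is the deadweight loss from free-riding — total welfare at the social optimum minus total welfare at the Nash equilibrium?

Neighbor i's FOC: ∂u_i/∂c_i = α_i − c_i = 0, so c_i* = α_i.
NE contributions = (1.9, 1.4, 0.5); G = 3.8.
W^NE = (Σα)·G − ½Σα_i² = 3.8² − ½·5.82 = 11.53.
Planner sets c_i = Σα_j = 3.8 for every i, so G^SO = 3·3.8 = 11.4.
W^SO = (Σα)·G^SO − ½·3·(Σα)² = (3/2)·3.8² = 21.66.
Deadweight loss = W^SO − W^NE = 10.13.

10.13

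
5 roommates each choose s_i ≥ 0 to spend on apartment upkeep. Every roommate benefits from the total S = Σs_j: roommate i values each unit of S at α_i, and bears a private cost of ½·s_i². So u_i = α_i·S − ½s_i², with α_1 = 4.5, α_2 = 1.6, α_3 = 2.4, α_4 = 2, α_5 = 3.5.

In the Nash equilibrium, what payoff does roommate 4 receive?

26

Roommate i's FOC: ∂u_i/∂s_i = α_i − s_i = 0, so s_i* = α_i.
NE contributions = (4.5, 1.6, 2.4, 2, 3.5); S = 14.
u_4 = α_4·S − ½·(s_4)² = 2·14 − ½·2² = 26.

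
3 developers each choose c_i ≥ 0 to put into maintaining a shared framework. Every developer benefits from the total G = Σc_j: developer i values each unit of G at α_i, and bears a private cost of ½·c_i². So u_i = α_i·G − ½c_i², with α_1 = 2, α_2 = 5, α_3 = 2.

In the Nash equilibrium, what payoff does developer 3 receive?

16

Developer i's FOC: ∂u_i/∂c_i = α_i − c_i = 0, so c_i* = α_i.
NE contributions = (2, 5, 2); G = 9.
u_3 = α_3·G − ½·(c_3)² = 2·9 − ½·2² = 16.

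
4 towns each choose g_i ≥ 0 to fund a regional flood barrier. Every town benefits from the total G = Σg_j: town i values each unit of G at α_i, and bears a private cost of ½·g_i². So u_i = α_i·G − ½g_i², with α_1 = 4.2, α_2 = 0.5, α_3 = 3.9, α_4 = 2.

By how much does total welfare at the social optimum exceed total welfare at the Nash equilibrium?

Town i's FOC: ∂u_i/∂g_i = α_i − g_i = 0, so g_i* = α_i.
NE contributions = (4.2, 0.5, 3.9, 2); G = 10.6.
W^NE = (Σα)·G − ½Σα_i² = 10.6² − ½·37.1 = 93.81.
Planner sets g_i = Σα_j = 10.6 for every i, so G^SO = 4·10.6 = 42.4.
W^SO = (Σα)·G^SO − ½·4·(Σα)² = (4/2)·10.6² = 224.72.
Deadweight loss = W^SO − W^NE = 130.91.

130.91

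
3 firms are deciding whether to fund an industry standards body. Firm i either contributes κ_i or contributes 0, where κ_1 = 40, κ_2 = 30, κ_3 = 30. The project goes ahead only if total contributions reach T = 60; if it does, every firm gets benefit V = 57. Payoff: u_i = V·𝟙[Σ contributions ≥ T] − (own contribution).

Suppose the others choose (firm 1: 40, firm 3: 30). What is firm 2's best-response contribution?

Others' total = 70 ≥ 60; contributing adds cost 30 for no extra benefit.
Best response: 0.

0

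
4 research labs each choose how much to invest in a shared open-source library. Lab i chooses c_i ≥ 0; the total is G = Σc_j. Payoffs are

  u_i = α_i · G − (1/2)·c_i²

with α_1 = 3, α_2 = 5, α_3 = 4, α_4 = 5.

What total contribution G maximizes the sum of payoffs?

Planner FOC: ∂(Σu_j)/∂c_i = (Σα_j) − c_i = 0, so c_i^SO = Σα_j = 17 for every i; G^SO = 68.

68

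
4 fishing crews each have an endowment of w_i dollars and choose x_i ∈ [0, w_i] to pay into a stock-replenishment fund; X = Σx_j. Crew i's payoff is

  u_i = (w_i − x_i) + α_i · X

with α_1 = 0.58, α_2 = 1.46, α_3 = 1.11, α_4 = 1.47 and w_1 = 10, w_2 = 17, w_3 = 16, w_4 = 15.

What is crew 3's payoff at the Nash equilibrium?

∂u_i/∂x_i = α_i − 1, so crew i contributes w_i if α_i > 1, else 0.
α_i > 1 for i ∈ {2, 3, 4}; NE contributions (0, 17, 16, 15), X = 48.
u_3 = (16 − 16) + 1.11·48 = 53.28.

53.28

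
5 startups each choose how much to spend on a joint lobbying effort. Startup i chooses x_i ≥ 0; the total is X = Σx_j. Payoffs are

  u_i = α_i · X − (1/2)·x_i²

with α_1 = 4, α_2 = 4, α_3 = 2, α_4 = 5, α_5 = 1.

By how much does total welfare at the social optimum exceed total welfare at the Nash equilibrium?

Startup i's FOC: ∂u_i/∂x_i = α_i − x_i = 0, so x_i* = α_i.
NE contributions = (4, 4, 2, 5, 1); X = 16.
W^NE = (Σα)·X − ½Σα_i² = 16² − ½·62 = 225.
Planner sets x_i = Σα_j = 16 for every i, so X^SO = 5·16 = 80.
W^SO = (Σα)·X^SO − ½·5·(Σα)² = (5/2)·16² = 640.
Deadweight loss = W^SO − W^NE = 415.

415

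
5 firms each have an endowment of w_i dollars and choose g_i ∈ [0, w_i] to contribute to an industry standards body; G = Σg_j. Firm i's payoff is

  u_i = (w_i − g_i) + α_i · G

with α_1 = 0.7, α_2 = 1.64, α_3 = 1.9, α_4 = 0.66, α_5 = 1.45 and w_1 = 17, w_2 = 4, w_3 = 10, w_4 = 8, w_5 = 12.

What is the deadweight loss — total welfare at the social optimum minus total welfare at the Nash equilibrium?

∂u_i/∂g_i = α_i − 1, so firm i contributes w_i if α_i > 1, else 0.
α_i > 1 for i ∈ {2, 3, 5}; NE contributions (0, 4, 10, 0, 12), G = 26.
W^NE = Σw_i − G^NE + (Σα_i)·G^NE = 51 + 5.35·26 = 190.1.
Planner: ∂(Σu_j)/∂g_i = Σα_j − 1 = 5.35 > 0, so everyone contributes w_i; G^SO = 51, W^SO = 51 + 5.35·51 = 323.85.
Deadweight loss = 133.75.

133.75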